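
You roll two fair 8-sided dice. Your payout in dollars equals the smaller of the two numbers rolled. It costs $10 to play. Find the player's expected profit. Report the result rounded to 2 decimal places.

-$6.81

Distribution of the smaller of the two numbers rolled: 1 w.p. 15/64, 2 w.p. 13/64, 3 w.p. 11/64, 4 w.p. 9/64, 5 w.p. 7/64, 6 w.p. 5/64, …
E[payout] = (15/64)·1 + (13/64)·2 + (11/64)·3 + (9/64)·4 + (7/64)·5 + (5/64)·6 + (3/64)·7 + (1/64)·8 = 51/16
Expected profit = 51/16 − 10 = -109/16 ≈ -$6.81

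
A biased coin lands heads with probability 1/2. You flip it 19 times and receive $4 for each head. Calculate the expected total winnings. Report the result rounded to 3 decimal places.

$38.000

E[#heads] = 19·1/2 = 19/2 (linearity over flips).
E[winnings] = 4·19/2 = 38.
≈ 38.000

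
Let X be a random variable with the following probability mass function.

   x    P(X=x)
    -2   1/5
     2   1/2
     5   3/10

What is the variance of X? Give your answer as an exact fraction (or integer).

589/100

E[X] = (1/5)·(-2) + (1/2)·2 + (3/10)·5 = 21/10
E[X²] = (1/5)·4 + (1/2)·4 + (3/10)·25 = 103/10
Var(X) = 103/10 − (21/10)² = 589/100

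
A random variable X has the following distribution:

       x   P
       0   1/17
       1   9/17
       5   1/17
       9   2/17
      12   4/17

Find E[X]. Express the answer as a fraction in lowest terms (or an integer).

80/17

E[X] = (1/17)·0 + (9/17)·1 + (1/17)·5 + (2/17)·9 + (4/17)·12
     = 80/17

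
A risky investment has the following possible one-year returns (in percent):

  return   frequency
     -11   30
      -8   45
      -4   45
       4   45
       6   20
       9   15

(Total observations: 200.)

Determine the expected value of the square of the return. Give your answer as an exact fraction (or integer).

Total = 200, so P(return=-11) = 30/200, etc.
E[X²] = (3/20)·121 + (9/40)·64 + (9/40)·16 + (9/40)·16 + (1/10)·36 + (3/40)·81
     = 1977/40

1977/40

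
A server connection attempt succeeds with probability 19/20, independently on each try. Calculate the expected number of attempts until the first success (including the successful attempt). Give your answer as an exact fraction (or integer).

20/19

For a geometric distribution, E[trials] = 1/p = 1/(19/20) = 20/19.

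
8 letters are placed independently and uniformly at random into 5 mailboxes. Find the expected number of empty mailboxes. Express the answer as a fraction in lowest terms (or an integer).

Let Xⱼ=1 if mailbox j is empty. P(Xⱼ=1) = ((5-1)/5)^8 = 65536/390625.
By linearity, E[#empty] = 5·65536/390625 = 65536/78125.

65536/78125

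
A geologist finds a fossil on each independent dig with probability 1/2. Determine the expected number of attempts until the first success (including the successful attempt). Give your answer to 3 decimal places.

For a geometric distribution, E[trials] = 1/p = 1/(1/2) = 2.
≈ 2.000

2.000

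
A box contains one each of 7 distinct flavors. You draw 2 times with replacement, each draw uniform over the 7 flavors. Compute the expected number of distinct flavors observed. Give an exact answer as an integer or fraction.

Let Xⱼ=1 if type j appears at least once. P(Xⱼ=1) = 1 − ((7−1)/7)^2 = 13/49.
E[#distinct] = 7·13/49 = 13/7.

13/7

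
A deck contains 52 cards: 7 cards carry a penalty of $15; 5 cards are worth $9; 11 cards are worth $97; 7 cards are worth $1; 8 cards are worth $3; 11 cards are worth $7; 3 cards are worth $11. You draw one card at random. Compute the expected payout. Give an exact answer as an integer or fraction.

287/13 dollars

E[payout] = (7/52)·(-15) + (5/52)·9 + (11/52)·97 + (7/52)·1 + (8/52)·3 + (11/52)·7 + (3/52)·11 = 287/13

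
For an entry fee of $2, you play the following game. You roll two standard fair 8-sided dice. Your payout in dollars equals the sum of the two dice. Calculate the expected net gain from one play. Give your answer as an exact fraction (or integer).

$7

Distribution of the sum of the two dice: 2 w.p. 1/64, 3 w.p. 1/32, 4 w.p. 3/64, 5 w.p. 1/16, 6 w.p. 5/64, 7 w.p. 3/32, …
E[payout] = (1/64)·2 + (1/32)·3 + (3/64)·4 + (1/16)·5 + (5/64)·6 + (3/32)·7 + (7/64)·8 + (1/8)·9 + (7/64)·10 + (3/32)·11 + (5/64)·12 + (1/16)·13 + (3/64)·14 + (1/32)·15 + (1/64)·16 = 9
Expected profit = 9 − 2 = 7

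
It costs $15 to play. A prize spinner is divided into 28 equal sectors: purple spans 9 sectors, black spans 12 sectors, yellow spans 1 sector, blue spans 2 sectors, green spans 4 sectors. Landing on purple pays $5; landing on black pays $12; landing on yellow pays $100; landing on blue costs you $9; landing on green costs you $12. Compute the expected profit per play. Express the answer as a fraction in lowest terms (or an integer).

-197/28 dollars

E[payout] = (9/28)·5 + (12/28)·12 + (1/28)·100 + (2/28)·(-9) + (4/28)·(-12) = 223/28
Expected profit = 223/28 − 15 = -197/28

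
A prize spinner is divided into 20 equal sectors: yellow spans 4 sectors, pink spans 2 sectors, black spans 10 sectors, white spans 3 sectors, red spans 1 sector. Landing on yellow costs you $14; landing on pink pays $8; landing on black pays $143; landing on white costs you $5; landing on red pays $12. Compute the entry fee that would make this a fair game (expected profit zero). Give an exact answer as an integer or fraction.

1387/20 dollars

E[payout] = (4/20)·(-14) + (2/20)·8 + (10/20)·143 + (3/20)·(-5) + (1/20)·12 = 1387/20
Fair fee = E[payout] = 1387/20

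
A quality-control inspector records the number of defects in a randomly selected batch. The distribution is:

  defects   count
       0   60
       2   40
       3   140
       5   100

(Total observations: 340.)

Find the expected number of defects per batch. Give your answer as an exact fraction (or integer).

50/17

Total = 340, so P(defects=0) = 60/340, etc.
E[X] = (3/17)·0 + (2/17)·2 + (7/17)·3 + (5/17)·5
     = 50/17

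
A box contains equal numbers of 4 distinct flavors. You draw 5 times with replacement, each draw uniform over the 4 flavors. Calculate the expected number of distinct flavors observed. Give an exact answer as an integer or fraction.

Let Xⱼ=1 if type j appears at least once. P(Xⱼ=1) = 1 − ((4−1)/4)^5 = 781/1024.
E[#distinct] = 4·781/1024 = 781/256.

781/256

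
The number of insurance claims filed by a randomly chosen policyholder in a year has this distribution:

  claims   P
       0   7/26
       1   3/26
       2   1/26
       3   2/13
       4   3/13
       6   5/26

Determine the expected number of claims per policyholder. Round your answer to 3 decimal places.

2.731

E[X] = (7/26)·0 + (3/26)·1 + (1/26)·2 + (2/13)·3 + (3/13)·4 + (5/26)·6
     = 71/26 ≈ 2.731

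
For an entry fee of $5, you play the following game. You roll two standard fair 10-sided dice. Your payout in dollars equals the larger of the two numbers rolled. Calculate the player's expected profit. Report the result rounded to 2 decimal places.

$2.15

Distribution of the larger of the two numbers rolled: 1 w.p. 1/100, 2 w.p. 3/100, 3 w.p. 1/20, 4 w.p. 7/100, 5 w.p. 9/100, 6 w.p. 11/100, …
E[payout] = (1/100)·1 + (3/100)·2 + (1/20)·3 + (7/100)·4 + (9/100)·5 + (11/100)·6 + (13/100)·7 + (3/20)·8 + (17/100)·9 + (19/100)·10 = 143/20
Expected profit = 143/20 − 5 = 43/20 ≈ $2.15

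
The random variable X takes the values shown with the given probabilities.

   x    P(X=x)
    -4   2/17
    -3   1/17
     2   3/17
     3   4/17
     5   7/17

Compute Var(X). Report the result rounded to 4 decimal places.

9.4256

E[X] = (2/17)·(-4) + (1/17)·(-3) + (3/17)·2 + (4/17)·3 + (7/17)·5 = 42/17
E[X²] = (2/17)·16 + (1/17)·9 + (3/17)·4 + (4/17)·9 + (7/17)·25 = 264/17
Var(X) = 264/17 − (42/17)² = 2724/289 ≈ 9.4256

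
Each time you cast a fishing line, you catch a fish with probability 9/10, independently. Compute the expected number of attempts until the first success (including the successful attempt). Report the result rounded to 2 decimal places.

For a geometric distribution, E[trials] = 1/p = 1/(9/10) = 10/9.
≈ 1.11

1.11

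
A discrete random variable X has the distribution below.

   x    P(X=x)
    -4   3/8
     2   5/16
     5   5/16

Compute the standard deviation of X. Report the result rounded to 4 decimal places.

3.8197

E[X] = 11/16, E[X²] = 241/16
Var(X) = E[X²] − (E[X])² = 241/16 − 121/256 = 3735/256
SD(X) = √(3735/256) ≈ 3.8197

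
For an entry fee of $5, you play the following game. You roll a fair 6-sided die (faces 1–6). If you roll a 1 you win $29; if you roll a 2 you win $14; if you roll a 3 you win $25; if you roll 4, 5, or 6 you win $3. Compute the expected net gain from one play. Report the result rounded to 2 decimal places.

$7.83

E[payout] = (1/2)·3 + (1/6)·14 + (1/6)·25 + (1/6)·29 = 77/6
Expected profit = 77/6 − 5 = 47/6 ≈ $7.83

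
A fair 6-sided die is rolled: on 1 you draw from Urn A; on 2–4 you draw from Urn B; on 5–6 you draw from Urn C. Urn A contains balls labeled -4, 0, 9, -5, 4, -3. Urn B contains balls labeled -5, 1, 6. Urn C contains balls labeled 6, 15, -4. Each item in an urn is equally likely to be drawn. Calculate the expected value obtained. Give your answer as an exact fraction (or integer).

9/4

E[X | Urn A] = (-4 + 0 + 9 − 5 + 4 − 3)/6 = 1/6
E[X | Urn B] = (-5 + 1 + 6)/3 = 2/3
E[X | Urn C] = (6 + 15 − 4)/3 = 17/3
E[X] = (1/6)·1/6 + (1/2)·2/3 + (1/3)·17/3 = 9/4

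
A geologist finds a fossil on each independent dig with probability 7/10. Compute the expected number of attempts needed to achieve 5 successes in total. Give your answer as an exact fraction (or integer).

By linearity (sum of 5 independent geometric waits), E[trials] = 5/p = 5/(7/10) = 50/7.

50/7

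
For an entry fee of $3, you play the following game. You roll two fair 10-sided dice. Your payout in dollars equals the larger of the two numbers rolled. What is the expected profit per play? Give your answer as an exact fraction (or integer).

83/20 dollars

Distribution of the larger of the two numbers rolled: 1 w.p. 1/100, 2 w.p. 3/100, 3 w.p. 1/20, 4 w.p. 7/100, 5 w.p. 9/100, 6 w.p. 11/100, …
E[payout] = (1/100)·1 + (3/100)·2 + (1/20)·3 + (7/100)·4 + (9/100)·5 + (11/100)·6 + (13/100)·7 + (3/20)·8 + (17/100)·9 + (19/100)·10 = 143/20
Expected profit = 143/20 − 3 = 83/20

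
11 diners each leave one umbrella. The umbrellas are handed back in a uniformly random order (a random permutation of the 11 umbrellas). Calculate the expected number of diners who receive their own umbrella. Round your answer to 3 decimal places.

Let Xᵢ = 1 if person i gets their own umbrella. For each i, P(Xᵢ=1) = 1/11.
By linearity of expectation, E[X₁+…+X_11] = 11·(1/11) = 1.
≈ 1.000

1.000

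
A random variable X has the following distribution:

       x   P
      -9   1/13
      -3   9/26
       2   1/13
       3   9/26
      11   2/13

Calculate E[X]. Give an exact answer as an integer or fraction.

E[X] = (1/13)·(-9) + (9/26)·(-3) + (1/13)·2 + (9/26)·3 + (2/13)·11
     = 15/13

15/13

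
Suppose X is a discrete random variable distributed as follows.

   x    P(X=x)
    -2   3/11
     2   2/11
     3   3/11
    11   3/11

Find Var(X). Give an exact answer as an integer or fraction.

E[X] = (3/11)·(-2) + (2/11)·2 + (3/11)·3 + (3/11)·11 = 40/11
E[X²] = (3/11)·4 + (2/11)·4 + (3/11)·9 + (3/11)·121 = 410/11
Var(X) = 410/11 − (40/11)² = 2910/121

2910/121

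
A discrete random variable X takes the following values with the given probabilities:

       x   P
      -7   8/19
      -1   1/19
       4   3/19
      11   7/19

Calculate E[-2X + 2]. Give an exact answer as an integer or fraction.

E[-2x+2] = (8/19)·16 + (1/19)·4 + (3/19)·(-6) + (7/19)·(-20)
     = -26/19

-26/19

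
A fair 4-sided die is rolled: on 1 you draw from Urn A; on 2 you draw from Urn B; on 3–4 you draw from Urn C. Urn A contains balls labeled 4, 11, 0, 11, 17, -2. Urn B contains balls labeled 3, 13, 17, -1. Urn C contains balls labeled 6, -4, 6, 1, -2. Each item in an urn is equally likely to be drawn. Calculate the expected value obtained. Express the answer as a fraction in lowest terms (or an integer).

E[X | Urn A] = (4 + 11 + 0 + 11 + 17 − 2)/6 = 41/6
E[X | Urn B] = (3 + 13 + 17 − 1)/4 = 8
E[X | Urn C] = (6 − 4 + 6 + 1 − 2)/5 = 7/5
E[X] = (1/4)·41/6 + (1/4)·8 + (1/2)·7/5 = 529/120

529/120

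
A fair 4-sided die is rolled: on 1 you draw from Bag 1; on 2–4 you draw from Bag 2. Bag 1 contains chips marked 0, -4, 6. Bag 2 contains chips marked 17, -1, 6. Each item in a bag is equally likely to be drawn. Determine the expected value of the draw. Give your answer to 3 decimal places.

5.667

E[X | Bag 1] = (0 − 4 + 6)/3 = 2/3
E[X | Bag 2] = (17 − 1 + 6)/3 = 22/3
E[X] = (1/4)·2/3 + (3/4)·22/3 = 17/3 ≈ 5.667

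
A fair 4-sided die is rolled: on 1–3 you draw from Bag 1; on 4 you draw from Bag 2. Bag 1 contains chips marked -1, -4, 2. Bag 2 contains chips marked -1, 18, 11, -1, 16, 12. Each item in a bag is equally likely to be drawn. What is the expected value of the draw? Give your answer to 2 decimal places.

E[X | Bag 1] = (-1 − 4 + 2)/3 = -1
E[X | Bag 2] = (-1 + 18 + 11 − 1 + 16 + 12)/6 = 55/6
E[X] = (3/4)·(-1) + (1/4)·55/6 = 37/24 ≈ 1.54

1.54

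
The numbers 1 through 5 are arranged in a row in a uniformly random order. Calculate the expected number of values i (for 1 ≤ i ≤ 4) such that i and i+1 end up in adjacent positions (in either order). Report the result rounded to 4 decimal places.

For each i ∈ {1,…,4}, let Xᵢ = 1 if i and i+1 are adjacent. P(Xᵢ=1) = 2·(5−1)!/5! = 2/5.
By linearity, E[ΣXᵢ] = (4)·(2/5) = 8/5.
≈ 1.6000

1.6000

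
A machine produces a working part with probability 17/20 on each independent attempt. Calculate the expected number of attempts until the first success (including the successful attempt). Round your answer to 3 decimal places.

For a geometric distribution, E[trials] = 1/p = 1/(17/20) = 20/17.
≈ 1.176

1.176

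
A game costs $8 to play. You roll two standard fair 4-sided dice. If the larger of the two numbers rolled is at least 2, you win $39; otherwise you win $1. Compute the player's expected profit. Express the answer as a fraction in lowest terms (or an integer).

E[payout] = (1/16)·1 + (15/16)·39 = 293/8
Expected profit = 293/8 − 8 = 229/8

229/8 dollars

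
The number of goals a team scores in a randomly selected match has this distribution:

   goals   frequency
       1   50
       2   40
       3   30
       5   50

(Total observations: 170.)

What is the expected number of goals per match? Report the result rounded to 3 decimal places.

2.765

Total = 170, so P(goals=1) = 50/170, etc.
E[X] = (5/17)·1 + (4/17)·2 + (3/17)·3 + (5/17)·5
     = 47/17 ≈ 2.765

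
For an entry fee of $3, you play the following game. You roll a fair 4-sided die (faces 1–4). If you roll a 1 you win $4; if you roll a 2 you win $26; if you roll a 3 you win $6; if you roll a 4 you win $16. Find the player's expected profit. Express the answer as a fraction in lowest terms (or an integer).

$10

E[payout] = (1/4)·4 + (1/4)·6 + (1/4)·16 + (1/4)·26 = 13
Expected profit = 13 − 3 = 10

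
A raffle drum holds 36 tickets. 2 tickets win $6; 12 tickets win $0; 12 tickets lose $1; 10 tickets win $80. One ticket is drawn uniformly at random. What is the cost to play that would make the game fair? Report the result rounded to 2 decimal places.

$22.22

E[payout] = (2/36)·6 + (12/36)·0 + (12/36)·(-1) + (10/36)·80 = 200/9
Fair fee = E[payout] = 200/9 ≈ $22.22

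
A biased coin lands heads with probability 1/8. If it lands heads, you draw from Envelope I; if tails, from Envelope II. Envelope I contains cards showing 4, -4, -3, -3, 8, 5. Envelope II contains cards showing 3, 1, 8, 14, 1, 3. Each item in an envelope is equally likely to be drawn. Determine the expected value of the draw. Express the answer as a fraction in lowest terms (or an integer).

217/48

E[X | Envelope I] = (4 − 4 − 3 − 3 + 8 + 5)/6 = 7/6
E[X | Envelope II] = (3 + 1 + 8 + 14 + 1 + 3)/6 = 5
E[X] = (1/8)·7/6 + (7/8)·5 = 217/48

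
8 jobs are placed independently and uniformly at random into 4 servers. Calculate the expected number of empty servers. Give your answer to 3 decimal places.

Let Xⱼ=1 if server j is empty. P(Xⱼ=1) = ((4-1)/4)^8 = 6561/65536.
By linearity, E[#empty] = 4·6561/65536 = 6561/16384.
≈ 0.400

0.400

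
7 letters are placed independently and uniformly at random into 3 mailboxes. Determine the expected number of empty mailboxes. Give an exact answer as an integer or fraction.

128/729

Let Xⱼ=1 if mailbox j is empty. P(Xⱼ=1) = ((3-1)/3)^7 = 128/2187.
By linearity, E[#empty] = 3·128/2187 = 128/729.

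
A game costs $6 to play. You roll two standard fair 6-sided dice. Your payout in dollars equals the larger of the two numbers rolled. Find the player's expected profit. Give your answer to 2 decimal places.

-$1.53

Distribution of the larger of the two numbers rolled: 1 w.p. 1/36, 2 w.p. 1/12, 3 w.p. 5/36, 4 w.p. 7/36, 5 w.p. 1/4, 6 w.p. 11/36
E[payout] = (1/36)·1 + (1/12)·2 + (5/36)·3 + (7/36)·4 + (1/4)·5 + (11/36)·6 = 161/36
Expected profit = 161/36 − 6 = -55/36 ≈ -$1.53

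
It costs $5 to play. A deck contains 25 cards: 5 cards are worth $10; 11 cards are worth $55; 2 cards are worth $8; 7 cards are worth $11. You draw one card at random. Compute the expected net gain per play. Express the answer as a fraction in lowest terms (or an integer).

E[payout] = (5/25)·10 + (11/25)·55 + (2/25)·8 + (7/25)·11 = 748/25
Expected profit = 748/25 − 5 = 623/25

623/25 dollars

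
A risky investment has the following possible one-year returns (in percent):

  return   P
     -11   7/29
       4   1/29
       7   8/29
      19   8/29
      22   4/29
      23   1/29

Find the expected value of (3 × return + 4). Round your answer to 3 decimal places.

E[3x+4] = (7/29)·(-29) + (1/29)·16 + (8/29)·25 + (8/29)·61 + (4/29)·70 + (1/29)·73
     = 854/29 ≈ 29.448

29.448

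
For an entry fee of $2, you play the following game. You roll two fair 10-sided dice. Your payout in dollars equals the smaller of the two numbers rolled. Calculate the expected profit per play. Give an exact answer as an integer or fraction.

37/20 dollars

Distribution of the smaller of the two numbers rolled: 1 w.p. 19/100, 2 w.p. 17/100, 3 w.p. 3/20, 4 w.p. 13/100, 5 w.p. 11/100, 6 w.p. 9/100, …
E[payout] = (19/100)·1 + (17/100)·2 + (3/20)·3 + (13/100)·4 + (11/100)·5 + (9/100)·6 + (7/100)·7 + (1/20)·8 + (3/100)·9 + (1/100)·10 = 77/20
Expected profit = 77/20 − 2 = 37/20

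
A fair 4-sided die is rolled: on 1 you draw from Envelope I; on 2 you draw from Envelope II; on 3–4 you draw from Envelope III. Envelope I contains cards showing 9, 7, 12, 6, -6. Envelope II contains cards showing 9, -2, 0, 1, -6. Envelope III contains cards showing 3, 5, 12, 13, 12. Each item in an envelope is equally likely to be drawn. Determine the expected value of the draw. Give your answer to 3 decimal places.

E[X | Envelope I] = (9 + 7 + 12 + 6 − 6)/5 = 28/5
E[X | Envelope II] = (9 − 2 + 0 + 1 − 6)/5 = 2/5
E[X | Envelope III] = (3 + 5 + 12 + 13 + 12)/5 = 9
E[X] = (1/4)·28/5 + (1/4)·2/5 + (1/2)·9 = 6 ≈ 6.000

6.000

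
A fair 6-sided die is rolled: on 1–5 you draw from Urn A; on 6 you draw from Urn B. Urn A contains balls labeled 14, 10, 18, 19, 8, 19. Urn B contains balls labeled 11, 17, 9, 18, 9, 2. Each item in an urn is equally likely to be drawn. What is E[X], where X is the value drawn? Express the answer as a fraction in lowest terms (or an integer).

253/18

E[X | Urn A] = (14 + 10 + 18 + 19 + 8 + 19)/6 = 44/3
E[X | Urn B] = (11 + 17 + 9 + 18 + 9 + 2)/6 = 11
E[X] = (5/6)·44/3 + (1/6)·11 = 253/18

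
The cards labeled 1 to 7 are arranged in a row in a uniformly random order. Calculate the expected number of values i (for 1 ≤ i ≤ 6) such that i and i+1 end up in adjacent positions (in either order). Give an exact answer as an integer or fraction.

12/7

For each i ∈ {1,…,6}, let Xᵢ = 1 if i and i+1 are adjacent. P(Xᵢ=1) = 2·(7−1)!/7! = 2/7.
By linearity, E[ΣXᵢ] = (6)·(2/7) = 12/7.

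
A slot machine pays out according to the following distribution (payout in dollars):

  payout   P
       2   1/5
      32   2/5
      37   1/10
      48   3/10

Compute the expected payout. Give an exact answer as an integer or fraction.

E[X] = (1/5)·2 + (2/5)·32 + (1/10)·37 + (3/10)·48
     = 313/10

313/10 dollars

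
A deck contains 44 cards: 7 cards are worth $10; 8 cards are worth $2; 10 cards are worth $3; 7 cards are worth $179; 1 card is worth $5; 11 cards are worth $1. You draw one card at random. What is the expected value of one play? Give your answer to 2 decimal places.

E[payout] = (7/44)·10 + (8/44)·2 + (10/44)·3 + (7/44)·179 + (1/44)·5 + (11/44)·1 = 1385/44
≈ $31.48

$31.48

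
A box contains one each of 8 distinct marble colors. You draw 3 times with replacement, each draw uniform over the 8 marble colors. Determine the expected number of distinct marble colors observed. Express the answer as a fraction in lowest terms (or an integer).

Let Xⱼ=1 if type j appears at least once. P(Xⱼ=1) = 1 − ((8−1)/8)^3 = 169/512.
E[#distinct] = 8·169/512 = 169/64.

169/64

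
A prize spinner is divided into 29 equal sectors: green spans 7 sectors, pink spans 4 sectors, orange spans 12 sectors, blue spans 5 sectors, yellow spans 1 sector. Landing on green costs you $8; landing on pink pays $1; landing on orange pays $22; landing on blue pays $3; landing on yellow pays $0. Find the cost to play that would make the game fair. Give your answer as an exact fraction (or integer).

227/29 dollars

E[payout] = (7/29)·(-8) + (4/29)·1 + (12/29)·22 + (5/29)·3 + (1/29)·0 = 227/29
Fair fee = E[payout] = 227/29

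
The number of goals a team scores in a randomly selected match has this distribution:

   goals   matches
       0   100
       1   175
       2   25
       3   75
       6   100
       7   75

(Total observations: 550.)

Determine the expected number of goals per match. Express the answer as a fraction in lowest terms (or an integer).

Total = 550, so P(goals=0) = 100/550, etc.
E[X] = (2/11)·0 + (7/22)·1 + (1/22)·2 + (3/22)·3 + (2/11)·6 + (3/22)·7
     = 63/22

63/22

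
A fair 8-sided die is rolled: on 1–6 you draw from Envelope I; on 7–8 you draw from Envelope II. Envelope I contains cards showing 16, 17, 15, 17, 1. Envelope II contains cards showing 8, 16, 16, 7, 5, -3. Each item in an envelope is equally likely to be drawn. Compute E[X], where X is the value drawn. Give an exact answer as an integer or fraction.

1433/120

E[X | Envelope I] = (16 + 17 + 15 + 17 + 1)/5 = 66/5
E[X | Envelope II] = (8 + 16 + 16 + 7 + 5 − 3)/6 = 49/6
E[X] = (3/4)·66/5 + (1/4)·49/6 = 1433/120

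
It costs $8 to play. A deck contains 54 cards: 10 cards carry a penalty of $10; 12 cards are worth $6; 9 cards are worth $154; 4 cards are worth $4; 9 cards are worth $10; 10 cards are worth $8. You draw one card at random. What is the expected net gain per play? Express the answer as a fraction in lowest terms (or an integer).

E[payout] = (10/54)·(-10) + (12/54)·6 + (9/54)·154 + (4/54)·4 + (9/54)·10 + (10/54)·8 = 772/27
Expected profit = 772/27 − 8 = 556/27

556/27 dollars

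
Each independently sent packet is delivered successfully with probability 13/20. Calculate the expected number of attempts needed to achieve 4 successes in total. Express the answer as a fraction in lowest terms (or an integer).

80/13

By linearity (sum of 4 independent geometric waits), E[trials] = 4/p = 4/(13/20) = 80/13.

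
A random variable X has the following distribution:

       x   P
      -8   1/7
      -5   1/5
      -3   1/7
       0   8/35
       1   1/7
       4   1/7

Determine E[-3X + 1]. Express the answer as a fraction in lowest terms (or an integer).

E[-3x+1] = (1/7)·25 + (1/5)·16 + (1/7)·10 + (8/35)·1 + (1/7)·(-2) + (1/7)·(-11)
     = 46/7

46/7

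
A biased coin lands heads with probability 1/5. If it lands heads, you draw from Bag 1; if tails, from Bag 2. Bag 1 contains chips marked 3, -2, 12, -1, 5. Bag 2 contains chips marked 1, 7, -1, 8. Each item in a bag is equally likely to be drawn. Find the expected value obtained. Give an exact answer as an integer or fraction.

92/25

E[X | Bag 1] = (3 − 2 + 12 − 1 + 5)/5 = 17/5
E[X | Bag 2] = (1 + 7 − 1 + 8)/4 = 15/4
E[X] = (1/5)·17/5 + (4/5)·15/4 = 92/25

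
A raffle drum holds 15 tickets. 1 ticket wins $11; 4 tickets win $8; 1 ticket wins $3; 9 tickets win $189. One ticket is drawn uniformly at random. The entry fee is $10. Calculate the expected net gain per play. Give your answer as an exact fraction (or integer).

1597/15 dollars

E[payout] = (1/15)·11 + (4/15)·8 + (1/15)·3 + (9/15)·189 = 1747/15
Expected profit = 1747/15 − 10 = 1597/15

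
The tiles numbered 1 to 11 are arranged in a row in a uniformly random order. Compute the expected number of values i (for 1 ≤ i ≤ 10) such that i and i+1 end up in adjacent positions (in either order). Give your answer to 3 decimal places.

For each i ∈ {1,…,10}, let Xᵢ = 1 if i and i+1 are adjacent. P(Xᵢ=1) = 2·(11−1)!/11! = 2/11.
By linearity, E[ΣXᵢ] = (10)·(2/11) = 20/11.
≈ 1.818

1.818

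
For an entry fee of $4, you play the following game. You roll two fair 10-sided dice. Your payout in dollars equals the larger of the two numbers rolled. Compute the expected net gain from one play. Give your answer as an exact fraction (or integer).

63/20 dollars

Distribution of the larger of the two numbers rolled: 1 w.p. 1/100, 2 w.p. 3/100, 3 w.p. 1/20, 4 w.p. 7/100, 5 w.p. 9/100, 6 w.p. 11/100, …
E[payout] = (1/100)·1 + (3/100)·2 + (1/20)·3 + (7/100)·4 + (9/100)·5 + (11/100)·6 + (13/100)·7 + (3/20)·8 + (17/100)·9 + (19/100)·10 = 143/20
Expected profit = 143/20 − 4 = 63/20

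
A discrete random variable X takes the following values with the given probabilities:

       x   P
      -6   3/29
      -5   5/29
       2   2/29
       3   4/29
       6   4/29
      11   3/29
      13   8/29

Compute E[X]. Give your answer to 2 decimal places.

E[X] = (3/29)·(-6) + (5/29)·(-5) + (2/29)·2 + (4/29)·3 + (4/29)·6 + (3/29)·11 + (8/29)·13
     = 134/29 ≈ 4.62

4.62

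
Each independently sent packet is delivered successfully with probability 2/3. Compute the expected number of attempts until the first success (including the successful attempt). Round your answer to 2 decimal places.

For a geometric distribution, E[trials] = 1/p = 1/(2/3) = 3/2.
≈ 1.50

1.50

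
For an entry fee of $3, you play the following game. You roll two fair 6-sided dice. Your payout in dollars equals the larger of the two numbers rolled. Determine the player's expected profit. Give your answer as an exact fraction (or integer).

Distribution of the larger of the two numbers rolled: 1 w.p. 1/36, 2 w.p. 1/12, 3 w.p. 5/36, 4 w.p. 7/36, 5 w.p. 1/4, 6 w.p. 11/36
E[payout] = (1/36)·1 + (1/12)·2 + (5/36)·3 + (7/36)·4 + (1/4)·5 + (11/36)·6 = 161/36
Expected profit = 161/36 − 3 = 53/36

53/36 dollars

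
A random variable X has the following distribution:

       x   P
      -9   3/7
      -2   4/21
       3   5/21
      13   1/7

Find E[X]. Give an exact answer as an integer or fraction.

-5/3

E[X] = (3/7)·(-9) + (4/21)·(-2) + (5/21)·3 + (1/7)·13
     = -5/3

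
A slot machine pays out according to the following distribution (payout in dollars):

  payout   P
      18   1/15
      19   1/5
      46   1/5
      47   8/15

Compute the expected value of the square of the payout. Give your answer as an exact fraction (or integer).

E[X²] = (1/15)·324 + (1/5)·361 + (1/5)·2116 + (8/15)·2209
     = 25427/15

25427/15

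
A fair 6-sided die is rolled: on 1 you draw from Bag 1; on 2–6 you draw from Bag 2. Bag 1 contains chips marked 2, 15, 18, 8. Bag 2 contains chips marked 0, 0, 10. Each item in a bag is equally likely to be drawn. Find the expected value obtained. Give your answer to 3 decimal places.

4.569

E[X | Bag 1] = (2 + 15 + 18 + 8)/4 = 43/4
E[X | Bag 2] = (0 + 0 + 10)/3 = 10/3
E[X] = (1/6)·43/4 + (5/6)·10/3 = 329/72 ≈ 4.569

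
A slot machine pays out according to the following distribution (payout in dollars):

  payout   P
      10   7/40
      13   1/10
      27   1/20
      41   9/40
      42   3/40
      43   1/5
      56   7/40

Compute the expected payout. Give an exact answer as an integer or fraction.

1407/40 dollars

E[X] = (7/40)·10 + (1/10)·13 + (1/20)·27 + (9/40)·41 + (3/40)·42 + (1/5)·43 + (7/40)·56
     = 1407/40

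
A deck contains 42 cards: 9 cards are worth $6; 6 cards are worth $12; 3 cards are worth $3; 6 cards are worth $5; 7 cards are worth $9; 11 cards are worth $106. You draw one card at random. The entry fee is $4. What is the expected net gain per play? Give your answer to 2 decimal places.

$29.19

E[payout] = (9/42)·6 + (6/42)·12 + (3/42)·3 + (6/42)·5 + (7/42)·9 + (11/42)·106 = 697/21
Expected profit = 697/21 − 4 = 613/21 ≈ $29.19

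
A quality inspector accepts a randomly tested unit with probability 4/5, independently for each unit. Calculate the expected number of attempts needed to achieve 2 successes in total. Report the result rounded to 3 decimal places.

By linearity (sum of 2 independent geometric waits), E[trials] = 2/p = 2/(4/5) = 5/2.
≈ 2.500

2.500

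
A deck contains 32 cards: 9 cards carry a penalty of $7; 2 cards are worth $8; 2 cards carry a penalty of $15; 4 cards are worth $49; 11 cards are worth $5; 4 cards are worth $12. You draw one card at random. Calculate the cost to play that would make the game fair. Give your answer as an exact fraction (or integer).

E[payout] = (9/32)·(-7) + (2/32)·8 + (2/32)·(-15) + (4/32)·49 + (11/32)·5 + (4/32)·12 = 111/16
Fair fee = E[payout] = 111/16

111/16 dollars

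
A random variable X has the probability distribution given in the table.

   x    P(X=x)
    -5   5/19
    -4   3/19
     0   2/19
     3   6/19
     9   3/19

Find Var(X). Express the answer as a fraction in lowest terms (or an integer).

E[X] = (5/19)·(-5) + (3/19)·(-4) + (2/19)·0 + (6/19)·3 + (3/19)·9 = 8/19
E[X²] = (5/19)·25 + (3/19)·16 + (2/19)·0 + (6/19)·9 + (3/19)·81 = 470/19
Var(X) = 470/19 − (8/19)² = 8866/361

8866/361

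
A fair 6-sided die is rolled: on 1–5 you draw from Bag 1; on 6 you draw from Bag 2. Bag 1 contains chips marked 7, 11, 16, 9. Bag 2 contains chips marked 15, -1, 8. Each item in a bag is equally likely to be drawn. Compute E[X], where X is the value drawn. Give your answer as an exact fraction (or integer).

733/72

E[X | Bag 1] = (7 + 11 + 16 + 9)/4 = 43/4
E[X | Bag 2] = (15 − 1 + 8)/3 = 22/3
E[X] = (5/6)·43/4 + (1/6)·22/3 = 733/72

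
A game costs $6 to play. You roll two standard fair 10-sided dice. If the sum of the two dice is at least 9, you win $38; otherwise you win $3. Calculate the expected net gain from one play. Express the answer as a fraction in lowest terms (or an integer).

E[payout] = (7/25)·3 + (18/25)·38 = 141/5
Expected profit = 141/5 − 6 = 111/5

111/5 dollars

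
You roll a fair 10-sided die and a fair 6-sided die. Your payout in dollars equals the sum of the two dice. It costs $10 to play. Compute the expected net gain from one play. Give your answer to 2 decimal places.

Distribution of the sum of the two dice: 2 w.p. 1/60, 3 w.p. 1/30, 4 w.p. 1/20, 5 w.p. 1/15, 6 w.p. 1/12, 7 w.p. 1/10, …
E[payout] = (1/60)·2 + (1/30)·3 + (1/20)·4 + (1/15)·5 + (1/12)·6 + (1/10)·7 + (1/10)·8 + (1/10)·9 + (1/10)·10 + (1/10)·11 + (1/12)·12 + (1/15)·13 + (1/20)·14 + (1/30)·15 + (1/60)·16 = 9
Expected profit = 9 − 10 = -1 ≈ -$1.00

-$1.00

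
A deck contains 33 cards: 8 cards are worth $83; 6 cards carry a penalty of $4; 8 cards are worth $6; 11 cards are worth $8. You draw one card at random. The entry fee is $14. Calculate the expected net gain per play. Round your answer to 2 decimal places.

$9.52

E[payout] = (8/33)·83 + (6/33)·(-4) + (8/33)·6 + (11/33)·8 = 776/33
Expected profit = 776/33 − 14 = 314/33 ≈ $9.52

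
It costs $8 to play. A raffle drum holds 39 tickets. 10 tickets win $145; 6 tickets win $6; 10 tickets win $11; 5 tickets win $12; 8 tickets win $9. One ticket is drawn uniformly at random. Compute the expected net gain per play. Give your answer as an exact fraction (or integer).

472/13 dollars

E[payout] = (10/39)·145 + (6/39)·6 + (10/39)·11 + (5/39)·12 + (8/39)·9 = 576/13
Expected profit = 576/13 − 8 = 472/13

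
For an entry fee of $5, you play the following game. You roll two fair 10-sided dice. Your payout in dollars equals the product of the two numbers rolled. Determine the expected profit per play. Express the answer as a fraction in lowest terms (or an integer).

Distribution of the product of the two numbers rolled: 1 w.p. 1/100, 2 w.p. 1/50, 3 w.p. 1/50, 4 w.p. 3/100, 5 w.p. 1/50, 6 w.p. 1/25, …
E[payout] = (1/100)·1 + (1/50)·2 + (1/50)·3 + (3/100)·4 + (1/50)·5 + (1/25)·6 + (1/50)·7 + (1/25)·8 + (3/100)·9 + (1/25)·10 + (1/25)·12 + (1/50)·14 + (1/50)·15 + (3/100)·16 + (1/25)·18 + (1/25)·20 + (1/50)·21 + (1/25)·24 + (1/100)·25 + (1/50)·27 + (1/50)·28 + (1/25)·30 + (1/50)·32 + (1/50)·35 + (3/100)·36 + (1/25)·40 + (1/50)·42 + (1/50)·45 + (1/50)·48 + (1/100)·49 + (1/50)·50 + (1/50)·54 + (1/50)·56 + (1/50)·60 + (1/50)·63 + (1/100)·64 + (1/50)·70 + (1/50)·72 + (1/50)·80 + (1/100)·81 + (1/50)·90 + (1/100)·100 = 121/4
Expected profit = 121/4 − 5 = 101/4

101/4 dollars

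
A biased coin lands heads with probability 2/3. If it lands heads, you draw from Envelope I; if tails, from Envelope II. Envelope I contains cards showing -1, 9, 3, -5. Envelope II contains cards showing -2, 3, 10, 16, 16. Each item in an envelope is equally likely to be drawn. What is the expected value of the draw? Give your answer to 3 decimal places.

3.867

E[X | Envelope I] = (-1 + 9 + 3 − 5)/4 = 3/2
E[X | Envelope II] = (-2 + 3 + 10 + 16 + 16)/5 = 43/5
E[X] = (2/3)·3/2 + (1/3)·43/5 = 58/15 ≈ 3.867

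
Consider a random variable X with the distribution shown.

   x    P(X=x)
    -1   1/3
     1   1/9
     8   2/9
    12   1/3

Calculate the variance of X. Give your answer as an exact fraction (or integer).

E[X] = (1/3)·(-1) + (1/9)·1 + (2/9)·8 + (1/3)·12 = 50/9
E[X²] = (1/3)·1 + (1/9)·1 + (2/9)·64 + (1/3)·144 = 188/3
Var(X) = 188/3 − (50/9)² = 2576/81

2576/81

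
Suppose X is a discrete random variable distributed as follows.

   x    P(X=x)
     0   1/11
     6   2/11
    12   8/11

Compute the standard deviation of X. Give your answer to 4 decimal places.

3.8569

E[X] = 108/11, E[X²] = 1224/11
Var(X) = E[X²] − (E[X])² = 1224/11 − 11664/121 = 1800/121
SD(X) = √(1800/121) ≈ 3.8569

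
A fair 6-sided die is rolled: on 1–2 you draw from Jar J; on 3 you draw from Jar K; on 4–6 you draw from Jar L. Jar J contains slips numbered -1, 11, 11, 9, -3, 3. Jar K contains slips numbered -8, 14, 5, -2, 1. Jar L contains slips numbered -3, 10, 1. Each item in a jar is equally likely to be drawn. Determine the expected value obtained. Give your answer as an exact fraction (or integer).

10/3

E[X | Jar J] = (-1 + 11 + 11 + 9 − 3 + 3)/6 = 5
E[X | Jar K] = (-8 + 14 + 5 − 2 + 1)/5 = 2
E[X | Jar L] = (-3 + 10 + 1)/3 = 8/3
E[X] = (1/3)·5 + (1/6)·2 + (1/2)·8/3 = 10/3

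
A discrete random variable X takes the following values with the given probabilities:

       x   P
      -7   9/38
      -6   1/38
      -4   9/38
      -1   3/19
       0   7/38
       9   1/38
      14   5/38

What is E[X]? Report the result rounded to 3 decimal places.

-0.842

E[X] = (9/38)·(-7) + (1/38)·(-6) + (9/38)·(-4) + (3/19)·(-1) + (7/38)·0 + (1/38)·9 + (5/38)·14
     = -16/19 ≈ -0.842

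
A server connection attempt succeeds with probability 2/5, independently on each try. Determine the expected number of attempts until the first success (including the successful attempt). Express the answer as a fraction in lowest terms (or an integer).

For a geometric distribution, E[trials] = 1/p = 1/(2/5) = 5/2.

5/2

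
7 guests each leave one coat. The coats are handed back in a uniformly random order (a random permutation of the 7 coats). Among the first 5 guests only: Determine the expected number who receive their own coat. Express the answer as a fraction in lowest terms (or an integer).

Let Xᵢ = 1 if person i gets their own coat. For each i, P(Xᵢ=1) = 1/7.
By linearity of expectation, E[X₁+…+X_5] = 5·(1/7) = 5/7.

5/7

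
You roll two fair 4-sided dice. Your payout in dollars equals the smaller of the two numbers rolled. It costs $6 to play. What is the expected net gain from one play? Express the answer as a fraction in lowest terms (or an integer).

-33/8 dollars

Distribution of the smaller of the two numbers rolled: 1 w.p. 7/16, 2 w.p. 5/16, 3 w.p. 3/16, 4 w.p. 1/16
E[payout] = (7/16)·1 + (5/16)·2 + (3/16)·3 + (1/16)·4 = 15/8
Expected profit = 15/8 − 6 = -33/8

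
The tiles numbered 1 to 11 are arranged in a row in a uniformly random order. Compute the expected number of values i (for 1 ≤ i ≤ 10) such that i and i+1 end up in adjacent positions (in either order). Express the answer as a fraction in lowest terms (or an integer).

For each i ∈ {1,…,10}, let Xᵢ = 1 if i and i+1 are adjacent. P(Xᵢ=1) = 2·(11−1)!/11! = 2/11.
By linearity, E[ΣXᵢ] = (10)·(2/11) = 20/11.

20/11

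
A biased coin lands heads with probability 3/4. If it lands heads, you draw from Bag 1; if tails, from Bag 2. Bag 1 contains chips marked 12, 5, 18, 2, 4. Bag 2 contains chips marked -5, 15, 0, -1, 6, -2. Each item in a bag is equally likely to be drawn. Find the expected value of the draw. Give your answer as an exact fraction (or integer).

E[X | Bag 1] = (12 + 5 + 18 + 2 + 4)/5 = 41/5
E[X | Bag 2] = (-5 + 15 + 0 − 1 + 6 − 2)/6 = 13/6
E[X] = (3/4)·41/5 + (1/4)·13/6 = 803/120

803/120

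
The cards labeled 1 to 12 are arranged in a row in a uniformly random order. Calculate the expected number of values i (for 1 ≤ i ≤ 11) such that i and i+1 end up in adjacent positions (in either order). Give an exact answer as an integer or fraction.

For each i ∈ {1,…,11}, let Xᵢ = 1 if i and i+1 are adjacent. P(Xᵢ=1) = 2·(12−1)!/12! = 2/12.
By linearity, E[ΣXᵢ] = (11)·(2/12) = 11/6.

11/6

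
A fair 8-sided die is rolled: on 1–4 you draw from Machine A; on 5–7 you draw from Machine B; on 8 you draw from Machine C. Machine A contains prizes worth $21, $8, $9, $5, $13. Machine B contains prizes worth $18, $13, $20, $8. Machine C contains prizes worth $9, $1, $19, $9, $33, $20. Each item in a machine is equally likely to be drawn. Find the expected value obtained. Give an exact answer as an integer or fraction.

6253/480 dollars

E[X | Machine A] = (21 + 8 + 9 + 5 + 13)/5 = 56/5
E[X | Machine B] = (18 + 13 + 20 + 8)/4 = 59/4
E[X | Machine C] = (9 + 1 + 19 + 9 + 33 + 20)/6 = 91/6
E[X] = (1/2)·56/5 + (3/8)·59/4 + (1/8)·91/6 = 6253/480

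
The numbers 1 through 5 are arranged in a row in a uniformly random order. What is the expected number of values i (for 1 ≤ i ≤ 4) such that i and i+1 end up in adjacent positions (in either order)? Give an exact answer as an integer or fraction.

For each i ∈ {1,…,4}, let Xᵢ = 1 if i and i+1 are adjacent. P(Xᵢ=1) = 2·(5−1)!/5! = 2/5.
By linearity, E[ΣXᵢ] = (4)·(2/5) = 8/5.

8/5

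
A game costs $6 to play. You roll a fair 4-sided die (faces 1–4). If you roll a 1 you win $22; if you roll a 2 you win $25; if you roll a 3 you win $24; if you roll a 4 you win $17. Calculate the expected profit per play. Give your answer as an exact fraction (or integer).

E[payout] = (1/4)·17 + (1/4)·22 + (1/4)·24 + (1/4)·25 = 22
Expected profit = 22 − 6 = 16

$16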